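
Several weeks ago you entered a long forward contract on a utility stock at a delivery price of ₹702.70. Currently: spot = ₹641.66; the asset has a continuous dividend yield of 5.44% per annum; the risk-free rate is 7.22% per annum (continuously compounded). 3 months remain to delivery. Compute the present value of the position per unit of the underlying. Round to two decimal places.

Current fair forward for the remaining 3 months: F = S·e^((r − q)·T), (r − q) = 0.0722 − 0.0544 = 0.0178
F = 641.66 · e^(0.0178 × 3/12) = 641.66 × 1.004460 = 644.5218
Value of long forward = (F − K)·e^(−rT) = (644.5218 − 702.70) · e^(−0.0722·3/12)
= -58.1782 × 0.982112 = -57.14

-₹57.14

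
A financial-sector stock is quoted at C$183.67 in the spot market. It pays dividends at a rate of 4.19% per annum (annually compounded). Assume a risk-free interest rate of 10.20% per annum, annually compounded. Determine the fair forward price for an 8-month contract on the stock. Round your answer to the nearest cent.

F = S · (1+r)^T / (1+q)^T
= 183.67 × 1.066893 / 1.027742 = 183.67 × 1.038094
F = C$190.67

C$190.67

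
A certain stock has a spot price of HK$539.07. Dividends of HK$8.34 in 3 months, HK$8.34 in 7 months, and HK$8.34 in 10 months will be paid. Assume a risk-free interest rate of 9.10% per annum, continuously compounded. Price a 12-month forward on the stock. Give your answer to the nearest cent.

PV(dividends) I = 8.34·e^(−0.0910·3/12) + 8.34·e^(−0.0910·7/12) + 8.34·e^(−0.0910·10/12)
I = 8.1524 + 7.9088 + 7.7309 = 23.7921
F = (S − I)·e^(rT) = (539.07 − 23.7921) · e^(0.0910·12/12)
= 515.2779 · e^0.091000 = 515.2779 × 1.095269 = HK$564.37

HK$564.37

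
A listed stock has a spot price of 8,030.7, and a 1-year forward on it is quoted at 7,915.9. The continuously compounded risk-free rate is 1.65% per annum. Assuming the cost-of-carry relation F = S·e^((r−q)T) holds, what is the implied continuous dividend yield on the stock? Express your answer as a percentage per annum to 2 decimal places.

From F = S·e^((r−q)T): (r − q) = ln(F/S)/T
ln(7915.9/8030.7) = ln(0.985705) = -0.014398
(r − q) = -0.014398 / (1) = -0.014398
q = r − ln(F/S)/T = 0.0165 + 0.014398 = 0.030898
q = 3.09%

3.09%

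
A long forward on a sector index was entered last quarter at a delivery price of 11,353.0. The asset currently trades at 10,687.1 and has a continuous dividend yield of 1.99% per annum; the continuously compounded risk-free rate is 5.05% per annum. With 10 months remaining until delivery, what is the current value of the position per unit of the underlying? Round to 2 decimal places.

-373.81

Current fair forward for the remaining 10 months: F = S·e^((r − q)·T), (r − q) = 0.0505 − 0.0199 = 0.0306
F = 10687.1 · e^(0.0306 × 10/12) = 10687.1 × 1.02582791 = 10963.1255
Value of long forward = (F − K)·e^(−rT) = (10963.1255 − 11353.0) · e^(−0.0505·10/12)
= -389.8745 × 0.95878988 = -373.81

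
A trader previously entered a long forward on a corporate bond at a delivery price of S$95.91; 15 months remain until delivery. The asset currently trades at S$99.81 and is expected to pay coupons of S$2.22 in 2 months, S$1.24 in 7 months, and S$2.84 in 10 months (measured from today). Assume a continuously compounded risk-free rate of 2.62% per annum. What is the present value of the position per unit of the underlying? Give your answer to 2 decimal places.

PV(remaining coupons) I = 2.22·e^(−0.0262·2/12) + 1.24·e^(−0.0262·7/12) + 2.84·e^(−0.0262·10/12) = 6.2102
Current forward F = (S − I)·e^(rT) = (99.81 − 6.2102)·e^(0.0262·15/12) = 93.5998 × 1.033292 = 96.7159
Value (long) = (F − K)·e^(−rT) = (96.7159 − 95.91) × 0.967780 = 0.7799
Value = S$0.78

S$0.78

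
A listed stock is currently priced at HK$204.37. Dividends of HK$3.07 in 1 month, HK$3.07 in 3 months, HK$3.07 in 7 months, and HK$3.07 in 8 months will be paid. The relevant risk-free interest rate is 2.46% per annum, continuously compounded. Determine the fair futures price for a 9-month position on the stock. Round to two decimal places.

PV(dividends) I = 3.07·e^(−0.0246·1/12) + 3.07·e^(−0.0246·3/12) + 3.07·e^(−0.0246·7/12) + 3.07·e^(−0.0246·8/12)
I = 3.0637 + 3.0512 + 3.0263 + 3.0201 = 12.1613
F = (S − I)·e^(rT) = (204.37 − 12.1613) · e^(0.0246·9/12)
= 192.2087 · e^0.018450 = 192.2087 × 1.018621 = HK$195.79

HK$195.79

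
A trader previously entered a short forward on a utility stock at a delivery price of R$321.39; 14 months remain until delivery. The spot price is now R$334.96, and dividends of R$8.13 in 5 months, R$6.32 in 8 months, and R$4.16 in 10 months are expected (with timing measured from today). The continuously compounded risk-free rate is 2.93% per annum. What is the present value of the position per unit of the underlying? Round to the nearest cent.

-R$6.08

PV(remaining dividends) I = 8.13·e^(−0.0293·5/12) + 6.32·e^(−0.0293·8/12) + 4.16·e^(−0.0293·10/12) = 18.2888
Current forward F = (S − I)·e^(rT) = (334.96 − 18.2888)·e^(0.0293·14/12) = 316.6712 × 1.034774 = 327.6831
Value (long) = (F − K)·e^(−rT) = (327.6831 − 321.39) × 0.966394 = 6.0816
Short position value = −(long value) = -R$6.08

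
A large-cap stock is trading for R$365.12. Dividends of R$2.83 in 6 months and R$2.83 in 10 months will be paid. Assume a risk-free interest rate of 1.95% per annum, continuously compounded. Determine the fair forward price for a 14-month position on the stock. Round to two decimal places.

PV(dividends) I = 2.83·e^(−0.0195·6/12) + 2.83·e^(−0.0195·10/12)
I = 2.8025 + 2.7844 = 5.5869
F = (S − I)·e^(rT) = (365.12 − 5.5869) · e^(0.0195·14/12)
= 359.5331 · e^0.022750 = 359.5331 × 1.023011 = R$367.81

R$367.81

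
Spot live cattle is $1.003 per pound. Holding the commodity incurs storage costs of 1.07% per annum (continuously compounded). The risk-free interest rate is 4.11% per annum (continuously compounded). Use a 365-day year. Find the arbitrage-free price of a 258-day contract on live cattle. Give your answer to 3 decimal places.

Net carry = r + u − y = 0.0411 + 0.0107 − 0.0000 = 0.0518
F = S·e^((r+u−y)T) = 1.003 · e^(0.0518 × 258/365) = 1.003 · e^0.036615
= 1.003 × 1.037294 = $1.040 per pound

$1.040 per pound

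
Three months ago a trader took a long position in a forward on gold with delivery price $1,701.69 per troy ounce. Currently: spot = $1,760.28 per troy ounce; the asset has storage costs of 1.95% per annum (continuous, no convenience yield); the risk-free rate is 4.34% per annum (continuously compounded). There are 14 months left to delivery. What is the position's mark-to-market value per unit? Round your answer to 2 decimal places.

$183.11 per troy ounce

Current fair forward for the remaining 14 months: F = S·e^((r + u)·T), (r + u) = 0.0434 + 0.0195 = 0.0629
F = 1760.28 · e^(0.0629 × 14/12) = 1760.28 × 1.07614298 = 1894.3130
Value of long forward = (F − K)·e^(−rT) = (1894.3130 − 1701.69) · e^(−0.0434·14/12)
= 192.6230 × 0.95062717 = 183.11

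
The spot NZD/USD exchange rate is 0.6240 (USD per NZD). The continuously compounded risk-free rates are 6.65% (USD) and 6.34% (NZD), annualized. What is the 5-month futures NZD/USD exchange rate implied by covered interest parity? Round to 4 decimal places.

0.6248

F = S·e^((r_USD − r_NZD)T) = 0.6240 · e^((0.0665 − 0.0634) × 5/12)
= 0.6240 · e^0.001292 = 0.6240 × 1.001293
F = 0.6248 USD per NZD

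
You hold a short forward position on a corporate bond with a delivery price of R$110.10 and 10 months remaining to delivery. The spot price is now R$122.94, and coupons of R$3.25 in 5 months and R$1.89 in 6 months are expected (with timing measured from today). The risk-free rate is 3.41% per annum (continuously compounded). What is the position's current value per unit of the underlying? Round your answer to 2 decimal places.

PV(remaining coupons) I = 3.25·e^(−0.0341·5/12) + 1.89·e^(−0.0341·6/12) = 5.0622
Current forward F = (S − I)·e^(rT) = (122.94 − 5.0622)·e^(0.0341·10/12) = 117.8778 × 1.028824 = 121.2755
Value (long) = (F − K)·e^(−rT) = (121.2755 − 110.10) × 0.971983 = 10.8624
Short position value = −(long value) = -R$10.86

-R$10.86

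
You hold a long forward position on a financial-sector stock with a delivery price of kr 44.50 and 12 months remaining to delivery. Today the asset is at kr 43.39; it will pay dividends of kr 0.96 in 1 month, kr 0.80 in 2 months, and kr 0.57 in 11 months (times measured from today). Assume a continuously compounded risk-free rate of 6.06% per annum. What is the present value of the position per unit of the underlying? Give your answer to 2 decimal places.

PV(remaining dividends) I = 0.96·e^(−0.0606·1/12) + 0.80·e^(−0.0606·2/12) + 0.57·e^(−0.0606·11/12) = 2.2863
Current forward F = (S − I)·e^(rT) = (43.39 − 2.2863)·e^(0.0606·12/12) = 41.1037 × 1.062474 = 43.6716
Value (long) = (F − K)·e^(−rT) = (43.6716 − 44.50) × 0.941200 = -0.7797
Value = -kr 0.78

-kr 0.78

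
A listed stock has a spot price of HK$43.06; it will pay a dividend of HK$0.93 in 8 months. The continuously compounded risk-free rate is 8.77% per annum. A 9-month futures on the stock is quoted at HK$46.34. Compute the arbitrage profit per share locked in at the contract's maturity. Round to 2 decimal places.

PV(dividends) I = 0.93·e^(−0.0877·8/12) = 0.8772
Fair futures F* = (S − I)·e^(rT) = (43.06 − 0.8772)·e^0.065775 = 42.1828 × 1.067986 = 45.0506
Market HK$46.34 > fair 45.0506: forward overpriced → cash-and-carry (borrow at r, buy the stock and collect the dividends, short the forward).
Profit at T = |F_mkt − F*| = |46.34 − 45.0506| = HK$1.29 per share

HK$1.29 per share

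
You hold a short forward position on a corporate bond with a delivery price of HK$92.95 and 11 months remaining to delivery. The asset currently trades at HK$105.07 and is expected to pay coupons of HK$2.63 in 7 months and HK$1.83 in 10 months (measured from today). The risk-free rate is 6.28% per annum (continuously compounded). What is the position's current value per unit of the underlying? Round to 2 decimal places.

PV(remaining coupons) I = 2.63·e^(−0.0628·7/12) + 1.83·e^(−0.0628·10/12) = 4.2721
Current forward F = (S − I)·e^(rT) = (105.07 − 4.2721)·e^(0.0628·11/12) = 100.7979 × 1.059256 = 106.7708
Value (long) = (F − K)·e^(−rT) = (106.7708 − 92.95) × 0.944059 = 13.0477
Short position value = −(long value) = -HK$13.05

-HK$13.05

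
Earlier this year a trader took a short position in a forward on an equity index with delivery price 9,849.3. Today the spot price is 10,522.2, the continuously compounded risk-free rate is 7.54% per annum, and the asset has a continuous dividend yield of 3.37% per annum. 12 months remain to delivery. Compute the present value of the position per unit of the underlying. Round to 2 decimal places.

Current fair forward for the remaining 12 months: F = S·e^((r − q)·T), (r − q) = 0.0754 − 0.0337 = 0.0417
F = 10522.2 · e^(0.0417 × 12/12) = 10522.2 × 1.04258166 = 10970.2527
Value of long forward = (F − K)·e^(−rT) = (10970.2527 − 9849.3) · e^(−0.0754·12/12)
= 1120.9527 × 0.92737246 = 1039.54
Short position value = −(long value) = -1039.54

-1039.54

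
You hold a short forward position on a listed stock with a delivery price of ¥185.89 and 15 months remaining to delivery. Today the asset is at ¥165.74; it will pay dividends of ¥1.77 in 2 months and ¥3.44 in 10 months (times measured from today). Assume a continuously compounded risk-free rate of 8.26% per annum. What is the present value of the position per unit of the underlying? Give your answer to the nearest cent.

PV(remaining dividends) I = 1.77·e^(−0.0826·2/12) + 3.44·e^(−0.0826·10/12) = 4.9570
Current forward F = (S − I)·e^(rT) = (165.74 − 4.9570)·e^(0.0826·15/12) = 160.7830 × 1.108769 = 178.2712
Value (long) = (F − K)·e^(−rT) = (178.2712 − 185.89) × 0.901901 = -6.8714
Short position value = −(long value) = ¥6.87

¥6.87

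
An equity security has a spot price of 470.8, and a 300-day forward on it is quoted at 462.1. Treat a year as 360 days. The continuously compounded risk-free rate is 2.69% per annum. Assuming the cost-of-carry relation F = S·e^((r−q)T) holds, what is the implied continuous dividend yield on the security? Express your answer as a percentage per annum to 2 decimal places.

From F = S·e^((r−q)T): (r − q) = ln(F/S)/T
ln(462.1/470.8) = ln(0.981521) = -0.018652
(r − q) = -0.018652 / (300/360) = -0.022382
q = r − ln(F/S)/T = 0.0269 + 0.022382 = 0.049282
q = 4.93%

4.93%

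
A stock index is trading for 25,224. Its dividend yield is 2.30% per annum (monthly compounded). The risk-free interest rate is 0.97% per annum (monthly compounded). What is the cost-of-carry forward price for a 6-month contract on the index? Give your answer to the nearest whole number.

25,057

F = S · (1+r/12)^(12T) / (1+q/12)^(12T)
= 25224 × 1.004860 / 1.011555 = 25224 × 0.993381
F = 25,057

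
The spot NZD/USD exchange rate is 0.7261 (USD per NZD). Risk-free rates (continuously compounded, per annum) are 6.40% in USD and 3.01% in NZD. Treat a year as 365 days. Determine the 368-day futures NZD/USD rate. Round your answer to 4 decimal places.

0.7513

F = S·e^((r_USD − r_NZD)T) = 0.7261 · e^((0.0640 − 0.0301) × 368/365)
= 0.7261 · e^0.034179 = 0.7261 × 1.034770
F = 0.7513 USD per NZD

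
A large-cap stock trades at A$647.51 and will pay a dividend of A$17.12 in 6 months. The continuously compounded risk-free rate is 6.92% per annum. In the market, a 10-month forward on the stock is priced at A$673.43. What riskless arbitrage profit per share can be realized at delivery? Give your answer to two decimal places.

PV(dividends) I = 17.12·e^(−0.0692·6/12) = 16.5378
Fair forward F* = (S − I)·e^(rT) = (647.51 − 16.5378)·e^0.057667 = 630.9722 × 1.059362 = 668.4280
Market A$673.43 > fair 668.4280: forward overpriced → cash-and-carry (borrow at r, buy the stock and collect the dividends, short the forward).
Profit at T = |F_mkt − F*| = |673.43 − 668.4280| = A$5.00 per share

A$5.00 per share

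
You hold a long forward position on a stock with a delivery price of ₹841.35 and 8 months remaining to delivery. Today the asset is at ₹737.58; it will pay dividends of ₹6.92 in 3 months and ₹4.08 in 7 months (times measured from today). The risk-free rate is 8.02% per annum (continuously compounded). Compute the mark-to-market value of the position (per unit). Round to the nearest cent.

PV(remaining dividends) I = 6.92·e^(−0.0802·3/12) + 4.08·e^(−0.0802·7/12) = 10.6762
Current forward F = (S − I)·e^(rT) = (737.58 − 10.6762)·e^(0.0802·8/12) = 726.9038 × 1.054922 = 766.8268
Value (long) = (F − K)·e^(−rT) = (766.8268 − 841.35) × 0.947938 = -70.6434
Value = -₹70.64

-₹70.64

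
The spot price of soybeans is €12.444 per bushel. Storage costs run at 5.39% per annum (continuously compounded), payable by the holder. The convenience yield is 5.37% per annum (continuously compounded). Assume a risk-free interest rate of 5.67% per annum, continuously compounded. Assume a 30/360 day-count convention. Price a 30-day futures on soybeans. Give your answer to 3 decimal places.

Net carry = r + u − y = 0.0567 + 0.0539 − 0.0537 = 0.0569
F = S·e^((r+u−y)T) = 12.444 · e^(0.0569 × 30/360) = 12.444 · e^0.004742
= 12.444 × 1.004753 = €12.503 per bushel

€12.503 per bushel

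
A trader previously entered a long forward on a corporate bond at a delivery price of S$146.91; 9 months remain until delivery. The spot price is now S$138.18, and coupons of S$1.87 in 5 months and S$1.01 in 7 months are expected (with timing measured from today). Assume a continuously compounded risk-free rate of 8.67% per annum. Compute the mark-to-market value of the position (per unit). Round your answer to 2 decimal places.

PV(remaining coupons) I = 1.87·e^(−0.0867·5/12) + 1.01·e^(−0.0867·7/12) = 2.7638
Current forward F = (S − I)·e^(rT) = (138.18 − 2.7638)·e^(0.0867·9/12) = 135.4162 × 1.067186 = 144.5143
Value (long) = (F − K)·e^(−rT) = (144.5143 − 146.91) × 0.937044 = -2.2449
Value = -S$2.24

-S$2.24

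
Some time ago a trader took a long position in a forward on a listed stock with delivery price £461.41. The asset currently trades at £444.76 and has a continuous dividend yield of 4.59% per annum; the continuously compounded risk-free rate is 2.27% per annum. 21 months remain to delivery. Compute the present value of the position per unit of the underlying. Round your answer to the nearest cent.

-£33.01

Current fair forward for the remaining 21 months: F = S·e^((r − q)·T), (r − q) = 0.0227 − 0.0459 = -0.0232
F = 444.76 · e^(-0.0232 × 21/12) = 444.76 × 0.960213 = 427.0643
Value of long forward = (F − K)·e^(−rT) = (427.0643 − 461.41) · e^(−0.0227·21/12)
= -34.3457 × 0.961054 = -33.01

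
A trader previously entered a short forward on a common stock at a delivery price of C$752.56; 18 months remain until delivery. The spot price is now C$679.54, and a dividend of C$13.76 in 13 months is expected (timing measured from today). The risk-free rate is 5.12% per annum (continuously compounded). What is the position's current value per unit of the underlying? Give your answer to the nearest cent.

PV(remaining dividends) I = 13.76·e^(−0.0512·13/12) = 13.0176
Current forward F = (S − I)·e^(rT) = (679.54 − 13.0176)·e^(0.0512·18/12) = 666.5224 × 1.079826 = 719.7282
Value (long) = (F − K)·e^(−rT) = (719.7282 − 752.56) × 0.926075 = -30.4047
Short position value = −(long value) = C$30.40

C$30.40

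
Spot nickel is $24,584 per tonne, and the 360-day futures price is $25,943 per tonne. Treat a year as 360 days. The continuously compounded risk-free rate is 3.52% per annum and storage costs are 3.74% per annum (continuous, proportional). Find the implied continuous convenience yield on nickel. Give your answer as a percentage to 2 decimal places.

1.88%

F = S·e^((r+u−y)T) ⇒ (r+u−y) = ln(F/S)/T
ln(25943/24584) = 0.053806; /T ⇒ 0.053806
y = r + u − ln(F/S)/T = 0.0352 + 0.0374 − 0.053806 = 0.018794
y = 1.88%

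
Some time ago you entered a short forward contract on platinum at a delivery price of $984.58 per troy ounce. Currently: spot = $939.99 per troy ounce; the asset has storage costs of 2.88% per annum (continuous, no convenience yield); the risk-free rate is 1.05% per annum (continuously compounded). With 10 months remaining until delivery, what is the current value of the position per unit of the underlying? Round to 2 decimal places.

$13.18 per troy ounce

Current fair forward for the remaining 10 months: F = S·e^((r + u)·T), (r + u) = 0.0105 + 0.0288 = 0.0393
F = 939.99 · e^(0.0393 × 10/12) = 939.99 × 1.033292 = 971.2841
Value of long forward = (F − K)·e^(−rT) = (971.2841 − 984.58) · e^(−0.0105·10/12)
= -13.2959 × 0.991288 = -13.18
Short position value = −(long value) = $13.18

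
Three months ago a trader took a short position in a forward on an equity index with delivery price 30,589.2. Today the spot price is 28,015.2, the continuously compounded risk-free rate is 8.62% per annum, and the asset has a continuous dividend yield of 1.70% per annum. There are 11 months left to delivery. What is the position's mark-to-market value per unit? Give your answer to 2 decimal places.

Current fair forward for the remaining 11 months: F = S·e^((r − q)·T), (r − q) = 0.0862 − 0.0170 = 0.0692
F = 28015.2 · e^(0.0692 × 11/12) = 28015.2 × 1.06548845 = 29849.8720
Value of long forward = (F − K)·e^(−rT) = (29849.8720 − 30589.2) · e^(−0.0862·11/12)
= -739.3280 × 0.92402452 = -683.16
Short position value = −(long value) = 683.16

683.16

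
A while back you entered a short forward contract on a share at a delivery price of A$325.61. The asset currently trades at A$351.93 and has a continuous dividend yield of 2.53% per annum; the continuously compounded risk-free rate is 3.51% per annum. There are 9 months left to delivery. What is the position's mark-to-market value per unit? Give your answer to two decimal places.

Current fair forward for the remaining 9 months: F = S·e^((r − q)·T), (r − q) = 0.0351 − 0.0253 = 0.0098
F = 351.93 · e^(0.0098 × 9/12) = 351.93 × 1.007377 = 354.5262
Value of long forward = (F − K)·e^(−rT) = (354.5262 − 325.61) · e^(−0.0351·9/12)
= 28.9162 × 0.974018 = 28.16
Short position value = −(long value) = -A$28.16

-A$28.16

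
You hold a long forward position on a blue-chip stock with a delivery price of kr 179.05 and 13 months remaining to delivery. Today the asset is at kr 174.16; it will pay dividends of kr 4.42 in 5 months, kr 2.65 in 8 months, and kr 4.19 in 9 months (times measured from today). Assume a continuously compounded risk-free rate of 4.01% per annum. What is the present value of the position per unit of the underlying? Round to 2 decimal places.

PV(remaining dividends) I = 4.42·e^(−0.0401·5/12) + 2.65·e^(−0.0401·8/12) + 4.19·e^(−0.0401·9/12) = 10.9927
Current forward F = (S − I)·e^(rT) = (174.16 − 10.9927)·e^(0.0401·13/12) = 163.1673 × 1.044399 = 170.4118
Value (long) = (F − K)·e^(−rT) = (170.4118 − 179.05) × 0.957488 = -8.2710
Value = -kr 8.27

-kr 8.27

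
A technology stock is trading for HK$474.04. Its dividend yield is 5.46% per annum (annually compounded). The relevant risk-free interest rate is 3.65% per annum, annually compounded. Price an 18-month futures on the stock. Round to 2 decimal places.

HK$461.89

F = S · (1+r)^T / (1+q)^T
= 474.04 × 1.055247 / 1.083008 = 474.04 × 0.974367
F = HK$461.89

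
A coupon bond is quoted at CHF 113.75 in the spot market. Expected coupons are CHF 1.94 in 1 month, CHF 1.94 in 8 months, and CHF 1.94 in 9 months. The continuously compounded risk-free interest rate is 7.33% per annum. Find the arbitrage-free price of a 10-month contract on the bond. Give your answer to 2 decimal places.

CHF 114.95

PV(coupons) I = 1.94·e^(−0.0733·1/12) + 1.94·e^(−0.0733·8/12) + 1.94·e^(−0.0733·9/12)
I = 1.9282 + 1.8475 + 1.8362 = 5.6119
F = (S − I)·e^(rT) = (113.75 − 5.6119) · e^(0.0733·10/12)
= 108.1381 · e^0.061083 = 108.1381 × 1.062987 = CHF 114.95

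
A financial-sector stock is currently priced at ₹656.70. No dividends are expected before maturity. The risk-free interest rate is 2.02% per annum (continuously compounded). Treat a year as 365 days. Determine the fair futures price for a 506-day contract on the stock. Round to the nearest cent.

₹675.35

F = S·e^(rT) = 656.70 · e^(0.0202 × 506/365)
= 656.70 · e^0.028003 = 656.70 × 1.028399
F = ₹675.35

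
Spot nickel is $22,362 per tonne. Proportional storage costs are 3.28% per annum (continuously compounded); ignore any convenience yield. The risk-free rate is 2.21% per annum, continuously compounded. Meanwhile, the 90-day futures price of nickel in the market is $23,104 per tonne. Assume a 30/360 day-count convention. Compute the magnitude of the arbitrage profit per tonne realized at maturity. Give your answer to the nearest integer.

$433 per tonne

Fair futures: F* = S·e^(carry·T), with carry = (r + u) = 0.0221 + 0.0328 = 0.0549
F* = 22362 · e^(0.0549 × 90/360) = 22362 · e^0.013725 = 22362 × 1.013820 = $22671.0428
Market $23104 > fair $22671.0428: forward overpriced → cash-and-carry (buy spot, short the forward).
At maturity, profit = |F_mkt − F*| = |23104 − 22671.0428| = $433 per tonne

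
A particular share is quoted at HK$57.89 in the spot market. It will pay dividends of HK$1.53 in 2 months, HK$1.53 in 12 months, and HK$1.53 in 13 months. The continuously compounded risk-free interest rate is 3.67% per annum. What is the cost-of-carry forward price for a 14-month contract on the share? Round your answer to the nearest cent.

HK$55.76

PV(dividends) I = 1.53·e^(−0.0367·2/12) + 1.53·e^(−0.0367·12/12) + 1.53·e^(−0.0367·13/12)
I = 1.5207 + 1.4749 + 1.4704 = 4.4660
F = (S − I)·e^(rT) = (57.89 − 4.4660) · e^(0.0367·14/12)
= 53.4240 · e^0.042817 = 53.4240 × 1.043747 = HK$55.76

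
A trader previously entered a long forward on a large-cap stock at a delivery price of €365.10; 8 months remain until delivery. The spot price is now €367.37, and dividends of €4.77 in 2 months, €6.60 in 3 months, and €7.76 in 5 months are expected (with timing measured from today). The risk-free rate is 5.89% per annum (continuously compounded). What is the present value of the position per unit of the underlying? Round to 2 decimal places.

PV(remaining dividends) I = 4.77·e^(−0.0589·2/12) + 6.60·e^(−0.0589·3/12) + 7.76·e^(−0.0589·5/12) = 18.7988
Current forward F = (S − I)·e^(rT) = (367.37 − 18.7988)·e^(0.0589·8/12) = 348.5712 × 1.040048 = 362.5308
Value (long) = (F − K)·e^(−rT) = (362.5308 − 365.10) × 0.961494 = -2.4703
Value = -€2.47

-€2.47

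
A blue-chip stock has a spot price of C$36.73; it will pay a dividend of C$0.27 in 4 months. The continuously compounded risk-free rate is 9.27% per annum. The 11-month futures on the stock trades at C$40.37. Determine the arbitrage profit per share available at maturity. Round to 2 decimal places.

C$0.67 per share

PV(dividends) I = 0.27·e^(−0.0927·4/12) = 0.2618
Fair futures F* = (S − I)·e^(rT) = (36.73 − 0.2618)·e^0.084975 = 36.4682 × 1.088690 = 39.7026
Market C$40.37 > fair 39.7026: forward overpriced → cash-and-carry (borrow at r, buy the stock and collect the dividends, short the forward).
Profit at T = |F_mkt − F*| = |40.37 − 39.7026| = C$0.67 per share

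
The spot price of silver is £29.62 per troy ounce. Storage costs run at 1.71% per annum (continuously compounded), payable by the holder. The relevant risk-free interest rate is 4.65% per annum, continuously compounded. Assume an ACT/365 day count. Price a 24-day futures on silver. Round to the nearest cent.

Net carry = r + u − y = 0.0465 + 0.0171 − 0.0000 = 0.0636
F = S·e^((r+u−y)T) = 29.62 · e^(0.0636 × 24/365) = 29.62 · e^0.004182
= 29.62 × 1.004191 = £29.74 per troy ounce

£29.74 per troy ounce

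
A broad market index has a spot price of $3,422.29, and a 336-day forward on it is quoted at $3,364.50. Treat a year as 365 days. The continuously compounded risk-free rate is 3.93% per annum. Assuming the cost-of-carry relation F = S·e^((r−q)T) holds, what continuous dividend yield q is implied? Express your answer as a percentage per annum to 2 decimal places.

From F = S·e^((r−q)T): (r − q) = ln(F/S)/T
ln(3364.50/3422.29) = ln(0.983114) = -0.017030
(r − q) = -0.017030 / (336/365) = -0.018500
q = r − ln(F/S)/T = 0.0393 + 0.018500 = 0.057800
q = 5.78%

5.78%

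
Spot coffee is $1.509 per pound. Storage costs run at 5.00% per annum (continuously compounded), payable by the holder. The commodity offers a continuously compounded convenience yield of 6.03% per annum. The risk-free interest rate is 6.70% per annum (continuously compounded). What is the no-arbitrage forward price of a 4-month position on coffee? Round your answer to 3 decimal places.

$1.538 per pound

Net carry = r + u − y = 0.0670 + 0.0500 − 0.0603 = 0.0567
F = S·e^((r+u−y)T) = 1.509 · e^(0.0567 × 4/12) = 1.509 · e^0.018900
= 1.509 × 1.019080 = $1.538 per pound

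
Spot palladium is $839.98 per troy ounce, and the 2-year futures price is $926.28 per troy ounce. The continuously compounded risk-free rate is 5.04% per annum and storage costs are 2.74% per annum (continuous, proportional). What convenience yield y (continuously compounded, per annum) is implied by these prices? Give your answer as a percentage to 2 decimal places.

2.89%

F = S·e^((r+u−y)T) ⇒ (r+u−y) = ln(F/S)/T
ln(926.28/839.98) = 0.097798; /T ⇒ 0.048899
y = r + u − ln(F/S)/T = 0.0504 + 0.0274 − 0.048899 = 0.028901
y = 2.89%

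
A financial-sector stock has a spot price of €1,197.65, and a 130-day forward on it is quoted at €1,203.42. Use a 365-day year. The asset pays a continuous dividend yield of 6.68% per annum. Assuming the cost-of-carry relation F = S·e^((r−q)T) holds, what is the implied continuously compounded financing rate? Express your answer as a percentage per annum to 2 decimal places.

8.03%

From F = S·e^((r−q)T): (r − q) = ln(F/S)/T
ln(1203.42/1197.65) = ln(1.004818) = 0.004806
(r − q) = 0.004806 / (130/365) = 0.013494
r = ln(F/S)/T + q = 0.013494 + 0.0668 = 0.080294
r = 8.03%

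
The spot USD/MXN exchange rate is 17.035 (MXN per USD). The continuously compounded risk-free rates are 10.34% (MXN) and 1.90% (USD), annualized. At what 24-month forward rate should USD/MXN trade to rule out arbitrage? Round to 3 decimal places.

20.167

F = S·e^((r_MXN − r_USD)T) = 17.035 · e^((0.1034 − 0.0190) × 24/12)
= 17.035 · e^0.168800 = 17.035 × 1.183883
F = 20.167 MXN per USD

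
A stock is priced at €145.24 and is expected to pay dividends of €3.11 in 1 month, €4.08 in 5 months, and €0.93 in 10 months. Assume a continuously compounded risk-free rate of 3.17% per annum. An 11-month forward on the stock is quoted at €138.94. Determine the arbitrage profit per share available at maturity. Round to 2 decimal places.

PV(dividends) I = 3.11·e^(−0.0317·1/12) + 4.08·e^(−0.0317·5/12) + 0.93·e^(−0.0317·10/12) = 8.0340
Fair forward F* = (S − I)·e^(rT) = (145.24 − 8.0340)·e^0.029058 = 137.2060 × 1.029484 = 141.2514
Market €138.94 < fair 141.2514: forward underpriced → reverse cash-and-carry (short the stock, invest proceeds at r, pay the dividends, go long the forward).
Profit at T = |F_mkt − F*| = |138.94 − 141.2514| = €2.31 per share

€2.31 per share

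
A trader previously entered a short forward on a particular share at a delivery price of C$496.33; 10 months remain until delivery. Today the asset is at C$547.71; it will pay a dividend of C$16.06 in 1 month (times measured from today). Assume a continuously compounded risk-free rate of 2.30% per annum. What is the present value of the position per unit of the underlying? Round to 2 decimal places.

-C$44.77

PV(remaining dividends) I = 16.06·e^(−0.0230·1/12) = 16.0292
Current forward F = (S − I)·e^(rT) = (547.71 − 16.0292)·e^(0.0230·10/12) = 531.6808 × 1.019352 = 541.9699
Value (long) = (F − K)·e^(−rT) = (541.9699 − 496.33) × 0.981016 = 44.7735
Short position value = −(long value) = -C$44.77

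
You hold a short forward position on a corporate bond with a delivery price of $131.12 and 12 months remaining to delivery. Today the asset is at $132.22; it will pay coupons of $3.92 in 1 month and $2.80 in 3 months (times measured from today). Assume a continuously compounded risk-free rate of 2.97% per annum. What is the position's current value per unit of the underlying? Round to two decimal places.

$1.75

PV(remaining coupons) I = 3.92·e^(−0.0297·1/12) + 2.80·e^(−0.0297·3/12) = 6.6896
Current forward F = (S − I)·e^(rT) = (132.22 − 6.6896)·e^(0.0297·12/12) = 125.5304 × 1.030145 = 129.3145
Value (long) = (F − K)·e^(−rT) = (129.3145 − 131.12) × 0.970737 = -1.7527
Short position value = −(long value) = $1.75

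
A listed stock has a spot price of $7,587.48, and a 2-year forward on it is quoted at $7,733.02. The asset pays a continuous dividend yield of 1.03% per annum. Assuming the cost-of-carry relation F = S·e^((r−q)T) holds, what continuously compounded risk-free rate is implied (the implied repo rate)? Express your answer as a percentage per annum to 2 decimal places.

1.98%

From F = S·e^((r−q)T): (r − q) = ln(F/S)/T
ln(7733.02/7587.48) = ln(1.019182) = 0.019000
(r − q) = 0.019000 / (2) = 0.009500
r = ln(F/S)/T + q = 0.009500 + 0.0103 = 0.019800
r = 1.98%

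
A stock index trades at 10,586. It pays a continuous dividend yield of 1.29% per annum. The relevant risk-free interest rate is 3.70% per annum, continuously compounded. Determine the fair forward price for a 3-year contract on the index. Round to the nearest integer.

11,380

F = S·e^((r − q)T) = 10586 · e^((0.0370 − 0.0129) × 3)
= 10586 · e^0.072300 = 10586 × 1.074978
F = 11,380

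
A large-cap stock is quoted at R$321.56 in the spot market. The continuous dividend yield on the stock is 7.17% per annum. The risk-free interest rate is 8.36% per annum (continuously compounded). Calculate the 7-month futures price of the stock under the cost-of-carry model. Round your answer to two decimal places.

R$323.80

F = S·e^((r − q)T) = 321.56 · e^((0.0836 − 0.0717) × 7/12)
= 321.56 · e^0.006942 = 321.56 × 1.006966
F = R$323.80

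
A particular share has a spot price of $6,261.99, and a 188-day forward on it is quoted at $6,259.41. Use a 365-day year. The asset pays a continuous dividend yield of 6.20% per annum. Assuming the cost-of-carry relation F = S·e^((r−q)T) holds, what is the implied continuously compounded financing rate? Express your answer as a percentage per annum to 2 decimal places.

From F = S·e^((r−q)T): (r − q) = ln(F/S)/T
ln(6259.41/6261.99) = ln(0.999588) = -0.000412
(r − q) = -0.000412 / (188/365) = -0.000800
r = ln(F/S)/T + q = -0.000800 + 0.0620 = 0.061200
r = 6.12%

6.12%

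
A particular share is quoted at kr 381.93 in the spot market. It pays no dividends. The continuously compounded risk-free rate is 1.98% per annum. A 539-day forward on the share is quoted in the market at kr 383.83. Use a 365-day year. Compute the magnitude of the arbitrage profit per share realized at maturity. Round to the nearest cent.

Fair forward: F* = S·e^(carry·T), with carry = r = 0.0198
F* = 381.93 · e^(0.0198 × 539/365) = 381.93 · e^0.029239 = 381.93 × 1.029671 = kr 393.2622
Market kr 383.83 < fair kr 393.2622: forward underpriced → reverse cash-and-carry (short spot, go long the forward).
At maturity, profit = |F_mkt − F*| = |383.83 − 393.2622| = kr 9.43 per share

kr 9.43 per share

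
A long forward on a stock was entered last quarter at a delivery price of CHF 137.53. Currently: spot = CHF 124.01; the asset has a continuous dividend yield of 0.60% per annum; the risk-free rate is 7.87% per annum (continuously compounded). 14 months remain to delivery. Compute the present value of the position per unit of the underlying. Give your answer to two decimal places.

-CHF 2.32

Current fair forward for the remaining 14 months: F = S·e^((r − q)·T), (r − q) = 0.0787 − 0.0060 = 0.0727
F = 124.01 · e^(0.0727 × 14/12) = 124.01 × 1.088517 = 134.9870
Value of long forward = (F − K)·e^(−rT) = (134.9870 − 137.53) · e^(−0.0787·14/12)
= -2.5430 × 0.912272 = -2.32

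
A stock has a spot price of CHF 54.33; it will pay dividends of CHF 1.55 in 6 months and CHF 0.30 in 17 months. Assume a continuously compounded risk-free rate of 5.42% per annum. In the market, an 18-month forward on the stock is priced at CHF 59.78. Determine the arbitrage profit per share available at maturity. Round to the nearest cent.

PV(dividends) I = 1.55·e^(−0.0542·6/12) + 0.30·e^(−0.0542·17/12) = 1.7864
Fair forward F* = (S − I)·e^(rT) = (54.33 − 1.7864)·e^0.081300 = 52.5436 × 1.084696 = 56.9938
Market CHF 59.78 > fair 56.9938: forward overpriced → cash-and-carry (borrow at r, buy the stock and collect the dividends, short the forward).
Profit at T = |F_mkt − F*| = |59.78 − 56.9938| = CHF 2.79 per share

CHF 2.79 per share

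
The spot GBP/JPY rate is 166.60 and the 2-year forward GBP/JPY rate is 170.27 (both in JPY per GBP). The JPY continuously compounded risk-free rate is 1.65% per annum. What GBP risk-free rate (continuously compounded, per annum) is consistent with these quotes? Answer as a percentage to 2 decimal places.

F = S·e^((r_JPY − r_GBP)T) ⇒ r_GBP = r_JPY − ln(F/S)/T
ln(170.27/166.60) = 0.021790; /(2) = 0.010895
r_GBP = 0.0165 − 0.010895 = 0.005605
r_GBP = 0.56%

0.56%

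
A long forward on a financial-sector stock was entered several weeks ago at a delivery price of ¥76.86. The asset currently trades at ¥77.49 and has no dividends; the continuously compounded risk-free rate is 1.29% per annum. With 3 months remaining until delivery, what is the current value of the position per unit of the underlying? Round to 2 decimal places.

Current fair forward for the remaining 3 months: F = S·e^(r·T), r = 0.0129
F = 77.49 · e^(0.0129 × 3/12) = 77.49 × 1.003230 = 77.7403
Value of long forward = (F − K)·e^(−rT) = (77.7403 − 76.86) · e^(−0.0129·3/12)
= 0.8803 × 0.996780 = 0.88

¥0.88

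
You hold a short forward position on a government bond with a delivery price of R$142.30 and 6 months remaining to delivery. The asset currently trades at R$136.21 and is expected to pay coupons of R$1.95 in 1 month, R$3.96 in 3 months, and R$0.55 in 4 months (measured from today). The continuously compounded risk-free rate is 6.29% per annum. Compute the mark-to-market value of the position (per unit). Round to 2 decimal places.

PV(remaining coupons) I = 1.95·e^(−0.0629·1/12) + 3.96·e^(−0.0629·3/12) + 0.55·e^(−0.0629·4/12) = 6.3766
Current forward F = (S − I)·e^(rT) = (136.21 − 6.3766)·e^(0.0629·6/12) = 129.8334 × 1.031950 = 133.9816
Value (long) = (F − K)·e^(−rT) = (133.9816 − 142.30) × 0.969039 = -8.0609
Short position value = −(long value) = R$8.06

R$8.06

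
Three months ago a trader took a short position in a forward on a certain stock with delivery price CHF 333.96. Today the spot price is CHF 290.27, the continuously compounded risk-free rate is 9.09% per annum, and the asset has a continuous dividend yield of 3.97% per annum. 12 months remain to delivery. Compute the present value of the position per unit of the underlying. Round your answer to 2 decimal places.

CHF 25.97

Current fair forward for the remaining 12 months: F = S·e^((r − q)·T), (r − q) = 0.0909 − 0.0397 = 0.0512
F = 290.27 · e^(0.0512 × 12/12) = 290.27 × 1.052533 = 305.5188
Value of long forward = (F − K)·e^(−rT) = (305.5188 − 333.96) · e^(−0.0909·12/12)
= -28.4412 × 0.913109 = -25.97
Short position value = −(long value) = CHF 25.97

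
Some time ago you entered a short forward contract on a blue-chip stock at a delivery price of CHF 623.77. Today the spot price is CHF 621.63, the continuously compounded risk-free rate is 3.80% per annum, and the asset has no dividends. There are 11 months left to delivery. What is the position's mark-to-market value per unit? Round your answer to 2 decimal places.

-CHF 19.21

Current fair forward for the remaining 11 months: F = S·e^(r·T), r = 0.0380
F = 621.63 · e^(0.0380 × 11/12) = 621.63 × 1.035447 = 643.6649
Value of long forward = (F − K)·e^(−rT) = (643.6649 − 623.77) · e^(−0.0380·11/12)
= 19.8949 × 0.965766 = 19.21
Short position value = −(long value) = -CHF 19.21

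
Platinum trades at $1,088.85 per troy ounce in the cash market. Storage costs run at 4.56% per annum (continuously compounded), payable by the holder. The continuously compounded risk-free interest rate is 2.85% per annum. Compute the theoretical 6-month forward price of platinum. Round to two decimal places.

$1,129.95 per troy ounce

Net carry = r + u − y = 0.0285 + 0.0456 − 0.0000 = 0.0741
F = S·e^((r+u−y)T) = 1088.85 · e^(0.0741 × 6/12) = 1088.85 · e^0.03705000
= 1088.85 × 1.03774491 = $1,129.95 per troy ounce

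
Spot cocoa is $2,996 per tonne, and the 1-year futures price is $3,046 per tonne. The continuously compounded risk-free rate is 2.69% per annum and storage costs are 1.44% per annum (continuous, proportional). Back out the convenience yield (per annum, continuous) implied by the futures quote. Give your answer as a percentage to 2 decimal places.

2.47%

F = S·e^((r+u−y)T) ⇒ (r+u−y) = ln(F/S)/T
ln(3046/2996) = 0.016551; /T ⇒ 0.016551
y = r + u − ln(F/S)/T = 0.0269 + 0.0144 − 0.016551 = 0.024749
y = 2.47%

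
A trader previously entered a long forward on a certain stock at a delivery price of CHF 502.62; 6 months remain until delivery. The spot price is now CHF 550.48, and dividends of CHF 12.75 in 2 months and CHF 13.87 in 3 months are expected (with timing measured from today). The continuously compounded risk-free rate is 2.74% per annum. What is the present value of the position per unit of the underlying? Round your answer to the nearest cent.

PV(remaining dividends) I = 12.75·e^(−0.0274·2/12) + 13.87·e^(−0.0274·3/12) = 26.4672
Current forward F = (S − I)·e^(rT) = (550.48 − 26.4672)·e^(0.0274·6/12) = 524.0128 × 1.013794 = 531.2410
Value (long) = (F − K)·e^(−rT) = (531.2410 − 502.62) × 0.986393 = 28.2316
Value = CHF 28.23

CHF 28.23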